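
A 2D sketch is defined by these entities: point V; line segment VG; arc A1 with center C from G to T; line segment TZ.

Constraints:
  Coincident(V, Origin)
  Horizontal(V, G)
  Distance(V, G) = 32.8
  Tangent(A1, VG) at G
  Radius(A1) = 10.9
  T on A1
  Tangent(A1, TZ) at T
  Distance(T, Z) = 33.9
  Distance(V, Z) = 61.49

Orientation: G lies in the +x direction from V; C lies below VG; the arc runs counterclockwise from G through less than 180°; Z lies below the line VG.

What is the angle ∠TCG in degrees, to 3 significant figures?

122°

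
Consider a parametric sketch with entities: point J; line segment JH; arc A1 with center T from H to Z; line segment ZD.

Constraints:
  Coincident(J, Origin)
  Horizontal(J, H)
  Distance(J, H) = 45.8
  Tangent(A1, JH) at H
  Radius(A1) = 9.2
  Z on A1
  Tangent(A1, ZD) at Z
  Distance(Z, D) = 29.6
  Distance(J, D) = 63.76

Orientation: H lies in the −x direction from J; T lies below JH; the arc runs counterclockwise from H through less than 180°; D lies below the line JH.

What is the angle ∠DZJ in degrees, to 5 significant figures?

91.089°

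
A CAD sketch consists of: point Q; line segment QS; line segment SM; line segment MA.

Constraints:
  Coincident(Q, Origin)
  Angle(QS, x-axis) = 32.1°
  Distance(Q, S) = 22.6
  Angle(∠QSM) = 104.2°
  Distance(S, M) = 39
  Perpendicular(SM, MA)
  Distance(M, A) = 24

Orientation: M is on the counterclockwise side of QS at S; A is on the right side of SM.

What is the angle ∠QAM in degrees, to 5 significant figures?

44.135°

Q is at the origin; QS runs at 32.1° with length 22.6, so S = 22.6·(cos 32.1°, sin 32.1°) = (19.145, 12.010). ∠QSM = 104.2°, so SM runs at 32.1° + (180° − 104.2°) = 107.90° from the x-axis; with |SM| = 39.0, M = S + 39.0·(cos 107.90°, sin 107.90°) = (7.1580, 49.122). SM ⟂ MA; with |MA| = 24.0 on the right of SM, A = M + 24.0·(0.95159, 0.30736) = (29.996, 56.498). Then cos ∠QAM = AQ·AM / (|AQ||AM|), giving 44.135°.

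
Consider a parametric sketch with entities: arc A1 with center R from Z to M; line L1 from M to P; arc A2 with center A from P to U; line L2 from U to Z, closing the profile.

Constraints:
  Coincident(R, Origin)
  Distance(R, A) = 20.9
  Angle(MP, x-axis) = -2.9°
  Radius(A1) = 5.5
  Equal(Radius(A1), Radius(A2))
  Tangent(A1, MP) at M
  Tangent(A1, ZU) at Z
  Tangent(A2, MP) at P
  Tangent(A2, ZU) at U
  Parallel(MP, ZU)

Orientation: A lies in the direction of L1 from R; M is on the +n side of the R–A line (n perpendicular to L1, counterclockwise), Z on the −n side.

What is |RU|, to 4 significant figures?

21.61

Tangency of A1 to both parallel lines with radius 5.5 puts M and Z at R ± 5.5·n: M = (0.2783, 5.493), Z = (-0.2783, -5.493). Equal radii place P and U the same way about A: P = A + 5.5·n = (21.15, 4.436), U = A − 5.5·n = (20.59, -6.550). Then |RU| = |U − R| = 21.61.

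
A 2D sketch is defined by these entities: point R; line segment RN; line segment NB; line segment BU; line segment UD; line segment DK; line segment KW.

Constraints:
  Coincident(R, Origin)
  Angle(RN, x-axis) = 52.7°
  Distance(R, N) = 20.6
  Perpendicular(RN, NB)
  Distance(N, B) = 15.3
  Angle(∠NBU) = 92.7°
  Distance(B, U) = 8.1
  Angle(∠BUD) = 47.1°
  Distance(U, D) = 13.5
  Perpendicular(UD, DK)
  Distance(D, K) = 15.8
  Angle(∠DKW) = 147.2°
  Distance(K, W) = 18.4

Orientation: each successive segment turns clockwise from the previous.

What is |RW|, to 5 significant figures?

50.944

R is at the origin; RN runs at 52.7° with length 20.6, so N = (12.483, 16.387). RN ⟂ NB, so NB runs at -37.300°; with |NB| = 15.3, B = (24.654, 7.1151). ∠NBU = 92.7° gives BU at -124.60° from the x-axis; with |BU| = 8.1, U = (20.055, 0.44773). ∠BUD = 47.1° gives UD at 102.50° from the x-axis; with |UD| = 13.5, D = (17.133, 13.628). The perpendicularity gives DK at right angles to UD, so DK runs at 12.500°; with |DK| = 15.8, K = (32.558, 17.047). ∠DKW = 147.2° gives KW at -20.300° from the x-axis; with |KW| = 18.4, W = (49.815, 10.664). Then |RW| = |W − R| = 50.944.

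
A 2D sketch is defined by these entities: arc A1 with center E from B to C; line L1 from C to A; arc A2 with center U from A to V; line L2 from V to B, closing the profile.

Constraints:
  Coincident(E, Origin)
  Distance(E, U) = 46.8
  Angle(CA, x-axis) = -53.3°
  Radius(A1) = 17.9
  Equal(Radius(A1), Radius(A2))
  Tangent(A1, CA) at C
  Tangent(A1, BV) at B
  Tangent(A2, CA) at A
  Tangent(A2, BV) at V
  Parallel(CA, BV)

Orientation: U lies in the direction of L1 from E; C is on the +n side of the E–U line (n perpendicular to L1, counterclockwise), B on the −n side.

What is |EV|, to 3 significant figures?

50.1

The slot axis is L1's direction at -53.3°, so u = (cos -53.3°, sin -53.3°) = (0.598, -0.802) and n = (−sin -53.3°, cos -53.3°) = (0.802, 0.598). E is at the origin and U lies 46.8 along u from E, so U = 46.8·u = (28.0, -37.5). Tangency of A1 to both parallel lines with radius 17.9 puts C and B at E ± 17.9·n: C = (14.4, 10.7), B = (-14.4, -10.7). Equal radii place A and V the same way about U: A = U + 17.9·n = (42.3, -26.8), V = U − 17.9·n = (13.6, -48.2). Then |EV| = |V − E| = 50.1.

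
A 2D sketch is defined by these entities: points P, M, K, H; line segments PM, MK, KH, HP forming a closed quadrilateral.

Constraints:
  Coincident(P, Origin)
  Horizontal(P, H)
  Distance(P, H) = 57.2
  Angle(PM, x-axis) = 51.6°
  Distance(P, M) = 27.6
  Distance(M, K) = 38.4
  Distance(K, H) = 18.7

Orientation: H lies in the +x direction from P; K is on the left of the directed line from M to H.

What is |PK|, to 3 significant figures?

58.5

Checks: |MK| = 38.40 ✓; |KH| = 18.70 ✓.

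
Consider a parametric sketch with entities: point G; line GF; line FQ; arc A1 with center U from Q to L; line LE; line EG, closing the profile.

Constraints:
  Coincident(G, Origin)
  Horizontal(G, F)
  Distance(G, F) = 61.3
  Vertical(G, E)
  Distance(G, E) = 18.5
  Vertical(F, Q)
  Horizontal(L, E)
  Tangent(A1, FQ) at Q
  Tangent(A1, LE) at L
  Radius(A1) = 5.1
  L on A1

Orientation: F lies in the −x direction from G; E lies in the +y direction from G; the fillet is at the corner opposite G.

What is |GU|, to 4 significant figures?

57.78

G is at the origin; GF is horizontal with |GF| = 61.3 and F on the −x side, so F = (-61.30, 0.000). GE is vertical with |GE| = 18.5 and E on the +y side, so E = (0.000, 18.50). The virtual corner opposite G is at (-61.30, 18.50). Since A1 is tangent to FQ there, UQ ⟂ FQ and tangency of A1 to LE means the radius UL is perpendicular to LE, with radius 5.1, so the center U sits 5.1 in from both sides at U = (-56.20, 13.40). Then |GU| = |U − G| = 57.78.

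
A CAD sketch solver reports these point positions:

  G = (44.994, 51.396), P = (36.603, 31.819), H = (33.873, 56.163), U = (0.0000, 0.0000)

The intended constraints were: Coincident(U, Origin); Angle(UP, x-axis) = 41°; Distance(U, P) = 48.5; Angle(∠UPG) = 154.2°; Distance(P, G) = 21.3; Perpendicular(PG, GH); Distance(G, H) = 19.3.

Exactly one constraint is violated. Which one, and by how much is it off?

Distance(G, H) = 19.3 — off by 7.20.

U = (0.00, 0.00) ✓; UP at 41.00° ✓; |UP| = 48.50 ✓; ∠UPG = 154.2° ✓; |PG| = 21.30 ✓; ∠(PG, GH) = 90.00° ✓; |GH| = 12.10 ✗.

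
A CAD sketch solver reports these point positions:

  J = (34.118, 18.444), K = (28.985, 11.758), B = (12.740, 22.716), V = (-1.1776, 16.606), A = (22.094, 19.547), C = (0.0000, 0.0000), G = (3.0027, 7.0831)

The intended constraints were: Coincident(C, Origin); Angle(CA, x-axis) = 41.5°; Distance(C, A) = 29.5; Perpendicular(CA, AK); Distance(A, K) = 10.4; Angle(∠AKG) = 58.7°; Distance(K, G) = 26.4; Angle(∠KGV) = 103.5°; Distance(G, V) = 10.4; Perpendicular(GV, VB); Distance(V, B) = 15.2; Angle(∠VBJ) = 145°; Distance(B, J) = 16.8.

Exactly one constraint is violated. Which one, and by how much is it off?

Distance(B, J) = 16.8 — off by 5.00.

C = (0.00, 0.00) ✓; CA at 41.50° ✓; |CA| = 29.50 ✓; ∠(CA, AK) = 90.00° ✓; |AK| = 10.40 ✓; ∠AKG = 58.70° ✓; |KG| = 26.40 ✓; ∠KGV = 103.5° ✓; |GV| = 10.40 ✓; ∠(GV, VB) = 90.00° ✓; |VB| = 15.20 ✓; ∠VBJ = 145.0° ✓; |BJ| = 21.80 ✗.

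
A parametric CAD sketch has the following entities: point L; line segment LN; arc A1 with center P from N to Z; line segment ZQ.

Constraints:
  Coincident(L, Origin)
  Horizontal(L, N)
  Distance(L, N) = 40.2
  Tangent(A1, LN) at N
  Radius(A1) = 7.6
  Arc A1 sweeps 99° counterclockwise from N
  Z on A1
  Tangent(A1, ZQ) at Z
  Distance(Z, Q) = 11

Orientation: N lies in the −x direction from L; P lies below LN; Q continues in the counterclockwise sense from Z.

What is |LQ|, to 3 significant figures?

50.0

L is at the origin; L and N share the same y with |LN| = 40.2 and N on the −x side, so N = (-40.2, 0.00). A1 meets LN tangentially, so PN is at right angles to LN, so P = N + (0, -7.6) = (-40.2, -7.60). On A1, N sits at bearing 90° from P; a 99° counterclockwise sweep puts Z at bearing 189°, so Z = P + 7.6·(cos 189°, sin 189°) = (-47.7, -8.79). A1 meets ZQ tangentially, so PZ is at right angles to ZQ, so ZQ runs along (−sin 189°, cos 189°); with |ZQ| = 11.0, Q = (-46.0, -19.7). Then |LQ| = |Q − L| = 50.0.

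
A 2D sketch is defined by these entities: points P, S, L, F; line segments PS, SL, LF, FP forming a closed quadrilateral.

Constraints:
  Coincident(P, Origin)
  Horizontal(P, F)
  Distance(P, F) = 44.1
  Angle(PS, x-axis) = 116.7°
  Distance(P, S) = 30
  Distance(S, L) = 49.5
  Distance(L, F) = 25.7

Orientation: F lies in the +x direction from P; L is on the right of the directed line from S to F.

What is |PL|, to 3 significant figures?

22.3

Checks: |SL| = 49.50 ✓; |LF| = 25.70 ✓.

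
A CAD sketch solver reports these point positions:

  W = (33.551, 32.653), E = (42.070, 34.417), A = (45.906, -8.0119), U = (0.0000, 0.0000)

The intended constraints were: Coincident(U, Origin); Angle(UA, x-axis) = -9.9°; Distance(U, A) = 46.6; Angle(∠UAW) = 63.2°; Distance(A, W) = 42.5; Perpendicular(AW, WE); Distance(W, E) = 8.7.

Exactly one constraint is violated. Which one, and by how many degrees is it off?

Perpendicular(AW, WE) — off by 5.20°.

U = (0.00, 0.00) ✓; UA at -9.900° ✓; |UA| = 46.60 ✓; ∠UAW = 63.20° ✓; |AW| = 42.50 ✓; ∠(AW, WE) = 95.20° ✗; |WE| = 8.700 ✓.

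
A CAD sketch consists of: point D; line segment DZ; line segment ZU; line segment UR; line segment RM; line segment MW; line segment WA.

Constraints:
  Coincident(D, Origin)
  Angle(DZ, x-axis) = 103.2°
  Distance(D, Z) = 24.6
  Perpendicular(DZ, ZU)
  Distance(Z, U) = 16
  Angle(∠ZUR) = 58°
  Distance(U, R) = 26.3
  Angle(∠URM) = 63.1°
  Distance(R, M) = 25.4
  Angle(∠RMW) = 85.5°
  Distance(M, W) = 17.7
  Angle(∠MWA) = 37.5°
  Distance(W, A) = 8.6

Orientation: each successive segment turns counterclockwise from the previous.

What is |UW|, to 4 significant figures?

13.43

D is at the origin; DZ runs at 103.2° with length 24.6, so Z = (-5.617, 23.95). DZ is perpendicular to ZU, so ZU runs at -166.8°; with |ZU| = 16.0, U = (-21.19, 20.30). ∠ZUR = 58.0° gives UR at -44.80° from the x-axis; with |UR| = 26.3, R = (-2.533, 1.765). ∠URM = 63.1° gives RM at 72.10° from the x-axis; with |RM| = 25.4, M = (5.274, 25.94). ∠RMW = 85.5° gives MW at 166.6° from the x-axis; with |MW| = 17.7, W = (-11.94, 30.04). Then |UW| = |W − U| = 13.43.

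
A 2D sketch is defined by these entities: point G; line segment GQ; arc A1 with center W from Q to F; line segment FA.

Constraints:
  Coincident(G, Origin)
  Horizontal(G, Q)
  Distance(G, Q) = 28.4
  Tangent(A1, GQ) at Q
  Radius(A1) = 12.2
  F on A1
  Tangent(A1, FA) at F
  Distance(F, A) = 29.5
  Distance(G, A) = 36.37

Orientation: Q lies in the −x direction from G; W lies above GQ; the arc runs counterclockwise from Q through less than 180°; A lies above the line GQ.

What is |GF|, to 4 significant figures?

18.74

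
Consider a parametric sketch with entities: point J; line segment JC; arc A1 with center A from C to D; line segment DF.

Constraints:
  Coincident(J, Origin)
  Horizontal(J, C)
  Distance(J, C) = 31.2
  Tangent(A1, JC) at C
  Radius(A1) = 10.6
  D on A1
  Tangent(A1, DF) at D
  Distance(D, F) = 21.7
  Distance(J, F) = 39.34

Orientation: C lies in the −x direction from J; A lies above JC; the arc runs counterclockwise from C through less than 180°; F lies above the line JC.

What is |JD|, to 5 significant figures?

23.429

Checks: |JC| = 31.20 ✓; |AD| = 10.60 ✓; ∠(AD, DF) = 90.00° ✓; |DF| = 21.70 ✓; |JF| = 39.34 ✓.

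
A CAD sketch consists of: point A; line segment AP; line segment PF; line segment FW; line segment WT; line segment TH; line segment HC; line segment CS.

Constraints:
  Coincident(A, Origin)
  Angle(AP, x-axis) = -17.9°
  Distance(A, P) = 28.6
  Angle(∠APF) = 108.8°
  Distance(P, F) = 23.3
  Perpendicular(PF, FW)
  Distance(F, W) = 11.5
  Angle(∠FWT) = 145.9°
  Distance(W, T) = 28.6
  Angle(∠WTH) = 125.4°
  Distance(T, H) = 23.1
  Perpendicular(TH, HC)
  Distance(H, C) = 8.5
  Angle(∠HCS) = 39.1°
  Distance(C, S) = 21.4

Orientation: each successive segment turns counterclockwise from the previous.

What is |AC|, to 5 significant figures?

6.8057

A is at the origin; AP runs at -17.9° with length 28.6, so P = (27.216, -8.7904). ∠APF = 108.8° gives PF at 53.300° from the x-axis; with |PF| = 23.3, F = (41.140, 9.8910). PF ⟂ FW, so FW runs at 143.30°; with |FW| = 11.5, W = (31.920, 16.764). ∠FWT = 145.9° gives WT at 177.40° from the x-axis; with |WT| = 28.6, T = (3.3493, 18.061). ∠WTH = 125.4° gives TH at -128.00° from the x-axis; with |TH| = 23.1, H = (-10.872, -0.14200). TH ⟂ HC, so HC runs at -38.000°; with |HC| = 8.5, C = (-4.1744, -5.3751). Then |AC| = |C − A| = 6.8057.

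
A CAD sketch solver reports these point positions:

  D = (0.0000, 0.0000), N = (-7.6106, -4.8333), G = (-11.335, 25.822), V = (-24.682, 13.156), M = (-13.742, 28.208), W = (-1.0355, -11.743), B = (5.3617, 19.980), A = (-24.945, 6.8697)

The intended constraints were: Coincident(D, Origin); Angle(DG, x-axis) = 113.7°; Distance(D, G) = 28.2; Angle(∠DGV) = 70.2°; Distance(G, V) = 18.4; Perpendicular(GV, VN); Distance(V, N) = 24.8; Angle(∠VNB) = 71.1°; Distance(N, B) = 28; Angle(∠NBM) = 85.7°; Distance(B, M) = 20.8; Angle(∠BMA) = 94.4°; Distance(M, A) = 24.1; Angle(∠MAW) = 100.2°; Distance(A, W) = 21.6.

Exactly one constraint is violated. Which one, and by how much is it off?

Distance(A, W) = 21.6 — off by 8.70.

D = (0.00, 0.00) ✓; DG at 113.7° ✓; |DG| = 28.20 ✓; ∠DGV = 70.20° ✓; |GV| = 18.40 ✓; ∠(GV, VN) = 90.00° ✓; |VN| = 24.80 ✓; ∠VNB = 71.10° ✓; |NB| = 28.00 ✓; ∠NBM = 85.70° ✓; |BM| = 20.80 ✓; ∠BMA = 94.40° ✓; |MA| = 24.10 ✓; ∠MAW = 100.2° ✓; |AW| = 30.30 ✗.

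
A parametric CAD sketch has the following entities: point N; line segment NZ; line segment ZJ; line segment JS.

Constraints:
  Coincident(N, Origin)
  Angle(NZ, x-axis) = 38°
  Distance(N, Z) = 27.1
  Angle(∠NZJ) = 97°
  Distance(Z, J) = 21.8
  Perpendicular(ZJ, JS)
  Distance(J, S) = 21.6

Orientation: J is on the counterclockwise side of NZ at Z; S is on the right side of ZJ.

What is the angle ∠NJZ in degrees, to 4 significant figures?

46.98°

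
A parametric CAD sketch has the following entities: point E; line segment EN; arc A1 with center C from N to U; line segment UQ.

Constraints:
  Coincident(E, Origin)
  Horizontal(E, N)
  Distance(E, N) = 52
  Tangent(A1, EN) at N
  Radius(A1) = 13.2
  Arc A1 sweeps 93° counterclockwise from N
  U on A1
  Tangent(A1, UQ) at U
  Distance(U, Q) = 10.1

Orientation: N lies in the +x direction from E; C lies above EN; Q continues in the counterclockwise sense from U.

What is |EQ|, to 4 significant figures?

68.96

E is at the origin; E and N share the same y with |EN| = 52.0 and N on the +x side, so N = (52.00, 0.000). A1 meets EN tangentially, so CN is at right angles to EN, so C = N + (0, 13.2) = (52.00, 13.20). On A1, N sits at bearing -90° from C; a 93° counterclockwise sweep puts U at bearing 3°, so U = C + 13.2·(cos 3°, sin 3°) = (65.18, 13.89). A1 meets UQ tangentially, so CU is at right angles to UQ, so UQ runs along (−sin 3°, cos 3°); with |UQ| = 10.1, Q = (64.65, 23.98). Then |EQ| = |Q − E| = 68.96.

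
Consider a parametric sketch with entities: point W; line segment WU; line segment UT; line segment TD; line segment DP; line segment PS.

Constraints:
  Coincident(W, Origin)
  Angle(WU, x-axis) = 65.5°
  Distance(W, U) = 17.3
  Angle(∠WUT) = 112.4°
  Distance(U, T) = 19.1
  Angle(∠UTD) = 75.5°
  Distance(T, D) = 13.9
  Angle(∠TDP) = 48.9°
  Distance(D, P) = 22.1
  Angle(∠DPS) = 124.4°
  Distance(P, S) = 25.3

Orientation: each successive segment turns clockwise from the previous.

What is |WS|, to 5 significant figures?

48.209

W is at the origin; WU runs at 65.5° with length 17.3, so U = (7.1742, 15.742). ∠WUT = 112.4° gives UT at -2.1000° from the x-axis; with |UT| = 19.1, T = (26.261, 15.042). ∠UTD = 75.5° gives TD at -106.60° from the x-axis; with |TD| = 13.9, D = (22.290, 1.7218). ∠TDP = 48.9° gives DP at 122.30° from the x-axis; with |DP| = 22.1, P = (10.481, 20.402). ∠DPS = 124.4° gives PS at 66.700° from the x-axis; with |PS| = 25.3, S = (20.488, 43.639). Then |WS| = |S − W| = 48.209.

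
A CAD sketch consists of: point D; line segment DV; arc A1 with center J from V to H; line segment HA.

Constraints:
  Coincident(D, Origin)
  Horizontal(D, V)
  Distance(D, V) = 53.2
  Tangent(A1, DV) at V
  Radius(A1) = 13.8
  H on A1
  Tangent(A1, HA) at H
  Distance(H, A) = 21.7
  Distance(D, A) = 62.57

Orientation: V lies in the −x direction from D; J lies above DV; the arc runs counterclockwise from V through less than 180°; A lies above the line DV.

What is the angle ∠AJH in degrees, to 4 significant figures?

57.55°

D is at the origin; D and V share the same y with |DV| = 53.2 and V on the −x side, so V = (-53.20, 0.000). Tangency of A1 to DV means the radius JV is perpendicular to DV, so J = V + (0, 13.8) = (-53.20, 13.80). Since JH ⟂ HA (tangency), |JA| = √(13.8² + 21.7²) = 25.72 regardless of where H sits on A1. So A lies on both circle(D, 62.57) and circle(J, 25.72); the above-DV intersection is A = (-48.82, 39.14). H is the foot of the tangent from A: H = (-40.46, 19.11).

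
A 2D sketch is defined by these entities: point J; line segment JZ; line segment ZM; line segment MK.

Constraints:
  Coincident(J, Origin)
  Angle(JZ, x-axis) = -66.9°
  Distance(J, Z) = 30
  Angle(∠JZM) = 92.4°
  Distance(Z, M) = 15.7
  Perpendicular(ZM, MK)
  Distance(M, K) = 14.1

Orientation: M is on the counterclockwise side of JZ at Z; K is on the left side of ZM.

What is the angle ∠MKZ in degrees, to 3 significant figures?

48.1°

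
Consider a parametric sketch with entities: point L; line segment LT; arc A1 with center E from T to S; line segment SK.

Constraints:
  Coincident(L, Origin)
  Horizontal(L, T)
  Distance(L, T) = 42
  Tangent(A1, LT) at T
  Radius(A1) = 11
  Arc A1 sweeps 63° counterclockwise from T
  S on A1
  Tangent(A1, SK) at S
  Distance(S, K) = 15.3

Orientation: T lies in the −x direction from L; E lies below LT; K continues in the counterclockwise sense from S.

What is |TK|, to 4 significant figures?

25.81

On A1, T sits at bearing 90° from E; a 63° counterclockwise sweep puts S at bearing 153°, so S = E + 11.0·(cos 153°, sin 153°) = (-51.80, -6.006). A1 meets SK tangentially, so ES is at right angles to SK, so SK runs along (−sin 153°, cos 153°); with |SK| = 15.3, K = (-58.75, -19.64). Then |TK| = |K − T| = 25.81.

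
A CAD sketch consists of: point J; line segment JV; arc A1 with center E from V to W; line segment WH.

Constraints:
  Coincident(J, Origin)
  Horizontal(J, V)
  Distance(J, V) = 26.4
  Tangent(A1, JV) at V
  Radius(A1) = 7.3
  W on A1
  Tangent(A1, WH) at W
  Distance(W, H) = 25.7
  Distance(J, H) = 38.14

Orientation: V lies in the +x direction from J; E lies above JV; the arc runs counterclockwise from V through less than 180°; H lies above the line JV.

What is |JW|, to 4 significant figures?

34.46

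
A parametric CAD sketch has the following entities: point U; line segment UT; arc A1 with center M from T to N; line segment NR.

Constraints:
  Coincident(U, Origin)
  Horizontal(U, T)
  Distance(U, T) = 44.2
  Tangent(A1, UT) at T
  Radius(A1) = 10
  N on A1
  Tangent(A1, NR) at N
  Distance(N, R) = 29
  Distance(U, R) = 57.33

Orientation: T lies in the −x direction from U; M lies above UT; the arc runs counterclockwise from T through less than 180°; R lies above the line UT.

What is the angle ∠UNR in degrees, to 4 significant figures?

121.7°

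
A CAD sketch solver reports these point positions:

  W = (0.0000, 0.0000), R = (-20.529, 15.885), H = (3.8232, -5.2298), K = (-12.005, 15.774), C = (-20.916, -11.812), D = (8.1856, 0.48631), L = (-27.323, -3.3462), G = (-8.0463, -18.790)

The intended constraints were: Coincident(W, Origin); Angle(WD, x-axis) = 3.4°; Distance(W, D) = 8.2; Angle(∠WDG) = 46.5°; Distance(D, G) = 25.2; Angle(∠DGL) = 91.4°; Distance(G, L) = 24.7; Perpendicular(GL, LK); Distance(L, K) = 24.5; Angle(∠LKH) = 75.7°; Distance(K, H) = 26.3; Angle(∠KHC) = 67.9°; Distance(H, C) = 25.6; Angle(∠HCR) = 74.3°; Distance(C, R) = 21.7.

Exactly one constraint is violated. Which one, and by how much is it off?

Distance(C, R) = 21.7 — off by 6.00.

W = (0.00, 0.00) ✓; WD at 3.400° ✓; |WD| = 8.200 ✓; ∠WDG = 46.50° ✓; |DG| = 25.20 ✓; ∠DGL = 91.40° ✓; |GL| = 24.70 ✓; ∠(GL, LK) = 90.00° ✓; |LK| = 24.50 ✓; ∠LKH = 75.70° ✓; |KH| = 26.30 ✓; ∠KHC = 67.90° ✓; |HC| = 25.60 ✓; ∠HCR = 74.30° ✓; |CR| = 27.70 ✗.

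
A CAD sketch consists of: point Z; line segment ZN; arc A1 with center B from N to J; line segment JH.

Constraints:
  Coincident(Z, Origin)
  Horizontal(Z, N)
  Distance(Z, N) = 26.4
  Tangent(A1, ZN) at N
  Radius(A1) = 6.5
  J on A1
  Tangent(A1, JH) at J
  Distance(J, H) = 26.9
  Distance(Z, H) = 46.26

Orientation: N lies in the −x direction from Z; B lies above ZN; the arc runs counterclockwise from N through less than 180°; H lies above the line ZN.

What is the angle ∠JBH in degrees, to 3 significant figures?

76.4°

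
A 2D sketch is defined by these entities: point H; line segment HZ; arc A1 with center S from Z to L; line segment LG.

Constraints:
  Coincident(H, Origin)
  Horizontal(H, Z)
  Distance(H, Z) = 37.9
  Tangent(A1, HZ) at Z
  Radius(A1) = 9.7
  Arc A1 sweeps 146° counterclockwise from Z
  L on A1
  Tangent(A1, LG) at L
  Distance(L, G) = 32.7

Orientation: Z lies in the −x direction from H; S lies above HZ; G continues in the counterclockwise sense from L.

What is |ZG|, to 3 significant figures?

42.1

H is at the origin; HZ is horizontal with |HZ| = 37.9 and Z on the −x side, so Z = (-37.9, 0.00). Tangency of A1 to HZ means the radius SZ is perpendicular to HZ, so S = Z + (0, 9.7) = (-37.9, 9.70). On A1, Z sits at bearing -90° from S; a 146° counterclockwise sweep puts L at bearing 56°, so L = S + 9.7·(cos 56°, sin 56°) = (-32.5, 17.7). Tangency of A1 to LG means the radius SL is perpendicular to LG, so LG runs along (−sin 56°, cos 56°); with |LG| = 32.7, G = (-59.6, 36.0). Then |ZG| = |G − Z| = 42.1.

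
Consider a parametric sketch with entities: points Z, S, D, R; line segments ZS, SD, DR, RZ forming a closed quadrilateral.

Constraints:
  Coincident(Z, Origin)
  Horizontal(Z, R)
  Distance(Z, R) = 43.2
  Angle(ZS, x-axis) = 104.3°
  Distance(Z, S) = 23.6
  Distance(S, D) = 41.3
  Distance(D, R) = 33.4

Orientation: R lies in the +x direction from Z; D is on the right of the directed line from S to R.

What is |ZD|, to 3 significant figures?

19.0

Checks: |ZR| = 43.20 ✓; |ZS| = 23.60 ✓; |SD| = 41.30 ✓; |DR| = 33.40 ✓.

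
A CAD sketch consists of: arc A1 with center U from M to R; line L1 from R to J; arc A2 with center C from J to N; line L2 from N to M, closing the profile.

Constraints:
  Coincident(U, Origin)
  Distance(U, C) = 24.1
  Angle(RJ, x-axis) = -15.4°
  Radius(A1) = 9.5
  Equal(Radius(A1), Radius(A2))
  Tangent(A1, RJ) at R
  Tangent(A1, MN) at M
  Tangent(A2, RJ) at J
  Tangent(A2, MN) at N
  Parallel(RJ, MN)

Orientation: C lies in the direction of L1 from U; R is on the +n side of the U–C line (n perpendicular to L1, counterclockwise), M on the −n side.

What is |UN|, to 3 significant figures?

25.9

The slot axis is L1's direction at -15.4°, so u = (cos -15.4°, sin -15.4°) = (0.964, -0.266) and n = (−sin -15.4°, cos -15.4°) = (0.266, 0.964). U is at the origin and C lies 24.1 along u from U, so C = 24.1·u = (23.2, -6.40). Tangency of A1 to both parallel lines with radius 9.5 puts R and M at U ± 9.5·n: R = (2.52, 9.16), M = (-2.52, -9.16). Equal radii place J and N the same way about C: J = C + 9.5·n = (25.8, 2.76), N = C − 9.5·n = (20.7, -15.6). Then |UN| = |N − U| = 25.9.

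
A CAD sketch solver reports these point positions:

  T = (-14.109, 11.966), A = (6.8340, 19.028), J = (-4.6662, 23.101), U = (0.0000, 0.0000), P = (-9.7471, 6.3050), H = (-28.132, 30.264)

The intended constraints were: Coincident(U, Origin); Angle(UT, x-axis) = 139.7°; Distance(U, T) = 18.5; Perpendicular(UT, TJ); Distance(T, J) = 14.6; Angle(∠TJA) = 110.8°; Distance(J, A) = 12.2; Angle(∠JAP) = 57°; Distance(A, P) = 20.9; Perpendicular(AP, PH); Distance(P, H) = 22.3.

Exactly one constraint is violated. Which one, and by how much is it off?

Distance(P, H) = 22.3 — off by 7.90.

U = (0.00, 0.00) ✓; UT at 139.7° ✓; |UT| = 18.50 ✓; ∠(UT, TJ) = 90.00° ✓; |TJ| = 14.60 ✓; ∠TJA = 110.8° ✓; |JA| = 12.20 ✓; ∠JAP = 57.00° ✓; |AP| = 20.90 ✓; ∠(AP, PH) = 90.00° ✓; |PH| = 30.20 ✗.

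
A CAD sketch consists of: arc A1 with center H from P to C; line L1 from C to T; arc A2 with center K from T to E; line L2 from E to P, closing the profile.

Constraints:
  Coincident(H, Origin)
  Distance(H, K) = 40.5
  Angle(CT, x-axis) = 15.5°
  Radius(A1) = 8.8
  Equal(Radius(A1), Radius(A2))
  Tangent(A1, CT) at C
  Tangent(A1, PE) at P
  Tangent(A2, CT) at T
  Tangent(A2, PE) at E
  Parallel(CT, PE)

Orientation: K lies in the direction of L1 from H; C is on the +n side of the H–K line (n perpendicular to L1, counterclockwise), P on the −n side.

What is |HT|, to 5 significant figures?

41.445

The slot axis is L1's direction at 15.5°, so u = (cos 15.5°, sin 15.5°) = (0.96363, 0.26724) and n = (−sin 15.5°, cos 15.5°) = (-0.26724, 0.96363). H is at the origin and K lies 40.5 along u from H, so K = 40.5·u = (39.027, 10.823). Tangency of A1 to both parallel lines with radius 8.8 puts C and P at H ± 8.8·n: C = (-2.3517, 8.4799), P = (2.3517, -8.4799). Equal radii place T and E the same way about K: T = K + 8.8·n = (36.675, 19.303), E = K − 8.8·n = (41.379, 2.3432). Then |HT| = |T − H| = 41.445.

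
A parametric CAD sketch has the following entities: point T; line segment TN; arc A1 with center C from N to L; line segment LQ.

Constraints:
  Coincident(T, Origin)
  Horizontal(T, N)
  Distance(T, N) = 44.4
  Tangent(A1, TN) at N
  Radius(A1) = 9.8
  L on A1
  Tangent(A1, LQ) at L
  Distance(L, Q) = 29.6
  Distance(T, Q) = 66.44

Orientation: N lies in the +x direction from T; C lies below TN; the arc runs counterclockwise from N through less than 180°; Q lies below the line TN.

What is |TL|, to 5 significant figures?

39.488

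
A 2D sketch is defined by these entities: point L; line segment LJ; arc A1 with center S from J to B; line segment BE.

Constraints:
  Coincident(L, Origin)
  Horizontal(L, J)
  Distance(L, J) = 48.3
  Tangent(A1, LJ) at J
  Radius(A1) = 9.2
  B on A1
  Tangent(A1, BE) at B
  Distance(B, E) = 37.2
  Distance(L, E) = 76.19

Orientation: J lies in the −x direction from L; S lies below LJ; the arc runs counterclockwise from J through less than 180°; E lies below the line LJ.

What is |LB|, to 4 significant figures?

58.04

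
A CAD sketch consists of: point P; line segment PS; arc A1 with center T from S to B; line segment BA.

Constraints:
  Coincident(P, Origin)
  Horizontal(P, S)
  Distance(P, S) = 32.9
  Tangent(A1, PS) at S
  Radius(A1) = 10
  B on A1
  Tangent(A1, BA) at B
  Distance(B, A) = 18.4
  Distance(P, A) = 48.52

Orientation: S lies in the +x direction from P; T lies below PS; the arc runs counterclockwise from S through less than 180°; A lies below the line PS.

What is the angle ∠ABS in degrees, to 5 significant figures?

113.89°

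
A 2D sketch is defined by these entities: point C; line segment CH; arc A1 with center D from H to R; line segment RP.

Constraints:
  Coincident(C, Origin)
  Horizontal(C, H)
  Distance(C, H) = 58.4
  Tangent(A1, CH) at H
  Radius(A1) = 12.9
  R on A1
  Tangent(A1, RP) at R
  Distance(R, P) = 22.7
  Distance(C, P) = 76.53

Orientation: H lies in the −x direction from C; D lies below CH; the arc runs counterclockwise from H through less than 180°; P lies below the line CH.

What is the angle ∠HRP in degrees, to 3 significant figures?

129°

Checks: |DH| = 12.90 ✓; |DR| = 12.90 ✓; ∠(DR, RP) = 90.00° ✓; |RP| = 22.70 ✓; |CP| = 76.53 ✓.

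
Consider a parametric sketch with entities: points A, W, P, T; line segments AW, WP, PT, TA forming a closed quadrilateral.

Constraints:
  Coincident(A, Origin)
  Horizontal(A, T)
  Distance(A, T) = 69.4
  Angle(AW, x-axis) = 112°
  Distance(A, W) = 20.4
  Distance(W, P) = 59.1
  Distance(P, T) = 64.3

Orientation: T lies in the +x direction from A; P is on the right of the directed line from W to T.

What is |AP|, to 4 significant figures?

38.71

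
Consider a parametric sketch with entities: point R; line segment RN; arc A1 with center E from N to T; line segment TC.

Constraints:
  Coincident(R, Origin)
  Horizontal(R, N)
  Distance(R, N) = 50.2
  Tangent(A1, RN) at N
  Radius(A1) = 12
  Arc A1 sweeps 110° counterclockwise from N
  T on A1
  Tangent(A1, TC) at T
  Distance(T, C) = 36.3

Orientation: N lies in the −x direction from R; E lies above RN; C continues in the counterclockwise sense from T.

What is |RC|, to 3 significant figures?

71.8

R is at the origin; RN is horizontal with |RN| = 50.2 and N on the −x side, so N = (-50.2, 0.00). The tangent condition forces EN to be normal to RN, so E = N + (0, 12) = (-50.2, 12.0). On A1, N sits at bearing -90° from E; a 110° counterclockwise sweep puts T at bearing 20°, so T = E + 12.0·(cos 20°, sin 20°) = (-38.9, 16.1). A1 meets TC tangentially, so ET is at right angles to TC, so TC runs along (−sin 20°, cos 20°); with |TC| = 36.3, C = (-51.3, 50.2). Then |RC| = |C − R| = 71.8.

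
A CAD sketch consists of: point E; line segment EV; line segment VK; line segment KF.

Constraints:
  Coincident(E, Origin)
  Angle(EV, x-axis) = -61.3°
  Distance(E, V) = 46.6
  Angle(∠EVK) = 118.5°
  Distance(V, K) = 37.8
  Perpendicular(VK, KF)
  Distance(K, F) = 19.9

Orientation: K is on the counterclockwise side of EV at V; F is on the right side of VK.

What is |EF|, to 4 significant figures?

85.48

E is at the origin; EV runs at -61.3° with length 46.6, so V = 46.6·(cos -61.3°, sin -61.3°) = (22.38, -40.88). ∠EVK = 118.5°, so VK runs at -61.3° + (180° − 118.5°) = 0.2000° from the x-axis; with |VK| = 37.8, K = V + 37.8·(cos 0.2000°, sin 0.2000°) = (60.18, -40.74). VK ⟂ KF; with |KF| = 19.9 on the right of VK, F = K + 19.9·(0.003491, -1.000) = (60.25, -60.64). Then |EF| = |F − E| = 85.48.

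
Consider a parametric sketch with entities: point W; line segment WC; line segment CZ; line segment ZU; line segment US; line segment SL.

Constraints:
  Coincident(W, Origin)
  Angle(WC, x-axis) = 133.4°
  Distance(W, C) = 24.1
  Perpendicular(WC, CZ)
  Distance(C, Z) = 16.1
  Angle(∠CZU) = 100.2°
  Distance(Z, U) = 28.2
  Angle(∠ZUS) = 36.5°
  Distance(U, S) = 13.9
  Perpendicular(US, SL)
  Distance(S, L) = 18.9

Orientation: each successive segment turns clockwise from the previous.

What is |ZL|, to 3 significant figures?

9.02

W is at the origin; WC runs at 133.4° with length 24.1, so C = (-16.6, 17.5). The perpendicularity gives CZ at right angles to WC, so CZ runs at 43.4°; with |CZ| = 16.1, Z = (-4.86, 28.6). ∠CZU = 100.2° gives ZU at -36.4° from the x-axis; with |ZU| = 28.2, U = (17.8, 11.8). ∠ZUS = 36.5° gives US at -180° from the x-axis; with |US| = 13.9, S = (3.94, 11.8). US is perpendicular to SL, so SL runs at 90.1°; with |SL| = 18.9, L = (3.90, 30.7). Then |ZL| = |L − Z| = 9.02.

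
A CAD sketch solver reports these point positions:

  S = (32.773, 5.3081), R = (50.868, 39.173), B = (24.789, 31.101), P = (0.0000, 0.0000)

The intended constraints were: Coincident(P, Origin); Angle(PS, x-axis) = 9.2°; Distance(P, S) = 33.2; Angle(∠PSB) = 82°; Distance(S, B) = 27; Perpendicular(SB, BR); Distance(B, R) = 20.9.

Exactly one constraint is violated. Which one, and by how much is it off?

Distance(B, R) = 20.9 — off by 6.40.

P = (0.00, 0.00) ✓; PS at 9.200° ✓; |PS| = 33.20 ✓; ∠PSB = 82.00° ✓; |SB| = 27.00 ✓; ∠(SB, BR) = 90.00° ✓; |BR| = 27.30 ✗.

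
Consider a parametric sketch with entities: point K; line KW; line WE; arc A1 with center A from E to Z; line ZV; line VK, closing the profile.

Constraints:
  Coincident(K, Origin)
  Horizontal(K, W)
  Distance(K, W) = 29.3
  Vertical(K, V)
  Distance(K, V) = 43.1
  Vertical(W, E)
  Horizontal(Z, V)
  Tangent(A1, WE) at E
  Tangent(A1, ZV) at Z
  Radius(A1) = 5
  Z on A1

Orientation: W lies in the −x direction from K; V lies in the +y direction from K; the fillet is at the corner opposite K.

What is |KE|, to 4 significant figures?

48.06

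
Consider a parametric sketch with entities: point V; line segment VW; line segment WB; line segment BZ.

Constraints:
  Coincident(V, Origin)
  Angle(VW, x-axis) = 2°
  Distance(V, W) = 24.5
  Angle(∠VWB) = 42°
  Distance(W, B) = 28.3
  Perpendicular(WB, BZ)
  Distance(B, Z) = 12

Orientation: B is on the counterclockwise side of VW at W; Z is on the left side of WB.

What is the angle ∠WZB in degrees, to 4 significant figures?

67.02°

V is at the origin; VW runs at 2.0° with length 24.5, so W = 24.5·(cos 2.0°, sin 2.0°) = (24.49, 0.8550). ∠VWB = 42.0°, so WB runs at 2.0° + (180° − 42.0°) = 140.0° from the x-axis; with |WB| = 28.3, B = W + 28.3·(cos 140.0°, sin 140.0°) = (2.806, 19.05). WB ⟂ BZ; with |BZ| = 12.0 on the left of WB, Z = B + 12.0·(-0.6428, -0.7660) = (-4.907, 9.853). Then cos ∠WZB = ZW·ZB / (|ZW||ZB|), giving 67.02°.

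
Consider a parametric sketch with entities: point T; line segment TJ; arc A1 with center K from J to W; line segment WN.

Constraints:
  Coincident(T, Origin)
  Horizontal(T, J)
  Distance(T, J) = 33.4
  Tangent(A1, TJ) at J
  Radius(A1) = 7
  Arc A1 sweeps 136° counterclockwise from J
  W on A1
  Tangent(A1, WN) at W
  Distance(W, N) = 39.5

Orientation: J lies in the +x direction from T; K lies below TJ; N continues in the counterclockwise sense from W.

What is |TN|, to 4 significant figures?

69.29

On A1, J sits at bearing 90° from K; a 136° counterclockwise sweep puts W at bearing 226°, so W = K + 7.0·(cos 226°, sin 226°) = (28.54, -12.04). Since A1 is tangent to WN there, KW ⟂ WN, so WN runs along (−sin 226°, cos 226°); with |WN| = 39.5, N = (56.95, -39.47). Then |TN| = |N − T| = 69.29.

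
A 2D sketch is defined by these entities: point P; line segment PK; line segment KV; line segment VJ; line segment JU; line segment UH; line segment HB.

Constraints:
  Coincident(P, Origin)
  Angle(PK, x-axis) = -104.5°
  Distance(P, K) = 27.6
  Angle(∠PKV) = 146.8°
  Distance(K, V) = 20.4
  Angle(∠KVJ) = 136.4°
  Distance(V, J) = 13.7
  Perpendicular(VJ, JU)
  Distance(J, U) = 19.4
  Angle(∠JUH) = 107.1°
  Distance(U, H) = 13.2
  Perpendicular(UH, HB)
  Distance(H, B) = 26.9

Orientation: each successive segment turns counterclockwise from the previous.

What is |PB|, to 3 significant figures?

45.6

P is at the origin; PK runs at -104.5° with length 27.6, so K = (-6.91, -26.7). ∠PKV = 146.8° gives KV at -71.3° from the x-axis; with |KV| = 20.4, V = (-0.370, -46.0). ∠KVJ = 136.4° gives VJ at -27.7° from the x-axis; with |VJ| = 13.7, J = (11.8, -52.4). The perpendicularity gives JU at right angles to VJ, so JU runs at 62.3°; with |JU| = 19.4, U = (20.8, -35.2). ∠JUH = 107.1° gives UH at 135° from the x-axis; with |UH| = 13.2, H = (11.4, -25.9). The perpendicularity gives HB at right angles to UH, so HB runs at -135°; with |HB| = 26.9, B = (-7.54, -45.0). Then |PB| = |B − P| = 45.6.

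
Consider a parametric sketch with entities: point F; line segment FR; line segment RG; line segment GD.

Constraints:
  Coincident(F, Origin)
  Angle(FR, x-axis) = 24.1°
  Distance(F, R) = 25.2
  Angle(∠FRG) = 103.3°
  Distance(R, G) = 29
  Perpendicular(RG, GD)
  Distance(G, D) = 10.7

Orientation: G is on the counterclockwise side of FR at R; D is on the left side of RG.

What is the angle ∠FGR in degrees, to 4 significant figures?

35.18°

F is at the origin; FR runs at 24.1° with length 25.2, so R = 25.2·(cos 24.1°, sin 24.1°) = (23.00, 10.29). ∠FRG = 103.3°, so RG runs at 24.1° + (180° − 103.3°) = 100.8° from the x-axis; with |RG| = 29.0, G = R + 29.0·(cos 100.8°, sin 100.8°) = (17.57, 38.78). Then cos ∠FGR = GF·GR / (|GF||GR|), giving 35.18°.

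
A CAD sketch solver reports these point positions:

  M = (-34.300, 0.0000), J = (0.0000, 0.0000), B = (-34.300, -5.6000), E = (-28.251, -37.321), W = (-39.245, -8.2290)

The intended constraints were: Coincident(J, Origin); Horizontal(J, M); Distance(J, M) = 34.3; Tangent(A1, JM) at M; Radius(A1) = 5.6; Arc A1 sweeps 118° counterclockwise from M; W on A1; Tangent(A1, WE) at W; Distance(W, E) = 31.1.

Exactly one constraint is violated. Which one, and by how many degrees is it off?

Tangent(A1, WE) at W — off by 7.30°.

J = (0.00, 0.00) ✓; J.y = 0.00, M.y = 0.00 ✓; |JM| = 34.30 ✓; ∠(BM, MJ) = 90.00° ✓; |BM| = 5.600 ✓; bearing(B→W) − bearing(B→M) = 118.0° ✓; |BW| = 5.600 ✓; ∠(BW, WE) = 97.30° ✗; |WE| = 31.10 ✓.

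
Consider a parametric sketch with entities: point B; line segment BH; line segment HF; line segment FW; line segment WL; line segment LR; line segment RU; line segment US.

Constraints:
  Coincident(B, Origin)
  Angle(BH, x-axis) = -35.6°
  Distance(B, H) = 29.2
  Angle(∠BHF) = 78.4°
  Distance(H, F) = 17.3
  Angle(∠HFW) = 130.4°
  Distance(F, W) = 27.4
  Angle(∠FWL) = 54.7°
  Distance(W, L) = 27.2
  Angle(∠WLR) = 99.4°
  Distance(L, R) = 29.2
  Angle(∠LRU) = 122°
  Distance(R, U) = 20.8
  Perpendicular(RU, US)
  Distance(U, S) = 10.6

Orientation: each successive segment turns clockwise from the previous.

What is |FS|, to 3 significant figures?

13.9

∠LRU = 122.0° gives RU at -90.7° from the x-axis; with |RU| = 20.8, U = (26.4, -41.9). RU is perpendicular to US, so US runs at 179°; with |US| = 10.6, S = (15.8, -41.8). Then |FS| = |S − F| = 13.9.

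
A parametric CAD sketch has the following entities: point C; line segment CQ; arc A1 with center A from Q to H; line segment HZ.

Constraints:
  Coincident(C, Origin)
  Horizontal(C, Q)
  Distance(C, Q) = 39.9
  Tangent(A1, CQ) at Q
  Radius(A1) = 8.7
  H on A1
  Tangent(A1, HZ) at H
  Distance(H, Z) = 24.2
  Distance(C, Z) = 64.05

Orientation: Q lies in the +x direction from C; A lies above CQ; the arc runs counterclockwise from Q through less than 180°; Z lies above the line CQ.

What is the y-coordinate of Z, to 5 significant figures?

26.790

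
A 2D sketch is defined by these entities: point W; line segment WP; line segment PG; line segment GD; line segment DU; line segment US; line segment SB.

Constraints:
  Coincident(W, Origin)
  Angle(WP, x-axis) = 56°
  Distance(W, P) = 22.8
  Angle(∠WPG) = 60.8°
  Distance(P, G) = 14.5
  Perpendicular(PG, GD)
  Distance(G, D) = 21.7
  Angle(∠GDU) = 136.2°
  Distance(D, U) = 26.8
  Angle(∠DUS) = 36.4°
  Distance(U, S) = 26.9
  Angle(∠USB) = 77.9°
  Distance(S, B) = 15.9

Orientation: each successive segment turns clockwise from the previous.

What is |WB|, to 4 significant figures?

3.288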